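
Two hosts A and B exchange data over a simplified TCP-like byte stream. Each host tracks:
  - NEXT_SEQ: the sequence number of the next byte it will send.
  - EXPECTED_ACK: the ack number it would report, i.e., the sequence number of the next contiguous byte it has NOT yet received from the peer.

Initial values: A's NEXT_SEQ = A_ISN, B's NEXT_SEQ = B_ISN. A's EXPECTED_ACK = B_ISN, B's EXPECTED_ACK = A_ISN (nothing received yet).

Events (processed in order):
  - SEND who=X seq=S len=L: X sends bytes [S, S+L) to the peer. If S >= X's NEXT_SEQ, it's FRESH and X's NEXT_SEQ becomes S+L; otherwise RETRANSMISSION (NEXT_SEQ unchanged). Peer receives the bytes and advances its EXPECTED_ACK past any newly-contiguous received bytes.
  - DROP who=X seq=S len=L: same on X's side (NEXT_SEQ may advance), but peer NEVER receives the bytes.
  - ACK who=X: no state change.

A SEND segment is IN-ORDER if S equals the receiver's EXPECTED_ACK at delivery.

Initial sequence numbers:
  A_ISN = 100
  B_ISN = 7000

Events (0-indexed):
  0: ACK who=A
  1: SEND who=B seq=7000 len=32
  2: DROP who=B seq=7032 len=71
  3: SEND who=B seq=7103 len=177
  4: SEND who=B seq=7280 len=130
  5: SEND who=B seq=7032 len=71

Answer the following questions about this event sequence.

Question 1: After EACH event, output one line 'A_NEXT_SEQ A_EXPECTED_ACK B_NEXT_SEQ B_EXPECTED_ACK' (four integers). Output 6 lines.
100 7000 7000 100
100 7032 7032 100
100 7032 7103 100
100 7032 7280 100
100 7032 7410 100
100 7410 7410 100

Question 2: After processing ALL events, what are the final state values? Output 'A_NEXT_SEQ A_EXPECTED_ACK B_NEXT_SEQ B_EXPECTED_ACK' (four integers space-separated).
Answer: 100 7410 7410 100

Derivation:
After event 0: A_seq=100 A_ack=7000 B_seq=7000 B_ack=100
After event 1: A_seq=100 A_ack=7032 B_seq=7032 B_ack=100
After event 2: A_seq=100 A_ack=7032 B_seq=7103 B_ack=100
After event 3: A_seq=100 A_ack=7032 B_seq=7280 B_ack=100
After event 4: A_seq=100 A_ack=7032 B_seq=7410 B_ack=100
After event 5: A_seq=100 A_ack=7410 B_seq=7410 B_ack=100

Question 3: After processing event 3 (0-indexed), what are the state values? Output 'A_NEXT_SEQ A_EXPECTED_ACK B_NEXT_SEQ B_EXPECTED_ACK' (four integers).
After event 0: A_seq=100 A_ack=7000 B_seq=7000 B_ack=100
After event 1: A_seq=100 A_ack=7032 B_seq=7032 B_ack=100
After event 2: A_seq=100 A_ack=7032 B_seq=7103 B_ack=100
After event 3: A_seq=100 A_ack=7032 B_seq=7280 B_ack=100

100 7032 7280 100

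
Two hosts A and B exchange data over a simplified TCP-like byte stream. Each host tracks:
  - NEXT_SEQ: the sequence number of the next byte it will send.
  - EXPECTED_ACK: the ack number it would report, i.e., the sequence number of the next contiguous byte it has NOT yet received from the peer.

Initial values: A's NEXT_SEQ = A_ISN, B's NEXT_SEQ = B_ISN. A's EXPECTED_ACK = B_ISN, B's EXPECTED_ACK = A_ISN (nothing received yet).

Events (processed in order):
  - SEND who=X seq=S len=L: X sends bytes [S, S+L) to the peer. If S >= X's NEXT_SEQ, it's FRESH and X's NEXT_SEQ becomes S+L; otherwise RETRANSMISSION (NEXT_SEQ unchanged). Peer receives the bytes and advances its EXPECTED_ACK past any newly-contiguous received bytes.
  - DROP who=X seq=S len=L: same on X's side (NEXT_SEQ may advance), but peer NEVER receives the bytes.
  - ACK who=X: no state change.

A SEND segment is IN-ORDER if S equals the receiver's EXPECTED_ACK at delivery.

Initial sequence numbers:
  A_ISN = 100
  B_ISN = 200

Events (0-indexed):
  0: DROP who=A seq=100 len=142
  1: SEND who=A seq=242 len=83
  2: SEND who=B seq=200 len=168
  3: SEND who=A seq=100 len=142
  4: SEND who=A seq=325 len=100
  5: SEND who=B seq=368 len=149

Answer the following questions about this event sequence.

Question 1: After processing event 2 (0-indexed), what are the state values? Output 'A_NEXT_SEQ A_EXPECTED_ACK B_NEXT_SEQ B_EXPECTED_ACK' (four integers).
After event 0: A_seq=242 A_ack=200 B_seq=200 B_ack=100
After event 1: A_seq=325 A_ack=200 B_seq=200 B_ack=100
After event 2: A_seq=325 A_ack=368 B_seq=368 B_ack=100

325 368 368 100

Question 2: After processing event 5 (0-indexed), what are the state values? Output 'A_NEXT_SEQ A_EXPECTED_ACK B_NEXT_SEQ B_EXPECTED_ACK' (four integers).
After event 0: A_seq=242 A_ack=200 B_seq=200 B_ack=100
After event 1: A_seq=325 A_ack=200 B_seq=200 B_ack=100
After event 2: A_seq=325 A_ack=368 B_seq=368 B_ack=100
After event 3: A_seq=325 A_ack=368 B_seq=368 B_ack=325
After event 4: A_seq=425 A_ack=368 B_seq=368 B_ack=425
After event 5: A_seq=425 A_ack=517 B_seq=517 B_ack=425

425 517 517 425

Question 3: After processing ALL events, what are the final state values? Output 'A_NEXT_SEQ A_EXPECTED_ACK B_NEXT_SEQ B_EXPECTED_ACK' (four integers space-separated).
Answer: 425 517 517 425

Derivation:
After event 0: A_seq=242 A_ack=200 B_seq=200 B_ack=100
After event 1: A_seq=325 A_ack=200 B_seq=200 B_ack=100
After event 2: A_seq=325 A_ack=368 B_seq=368 B_ack=100
After event 3: A_seq=325 A_ack=368 B_seq=368 B_ack=325
After event 4: A_seq=425 A_ack=368 B_seq=368 B_ack=425
After event 5: A_seq=425 A_ack=517 B_seq=517 B_ack=425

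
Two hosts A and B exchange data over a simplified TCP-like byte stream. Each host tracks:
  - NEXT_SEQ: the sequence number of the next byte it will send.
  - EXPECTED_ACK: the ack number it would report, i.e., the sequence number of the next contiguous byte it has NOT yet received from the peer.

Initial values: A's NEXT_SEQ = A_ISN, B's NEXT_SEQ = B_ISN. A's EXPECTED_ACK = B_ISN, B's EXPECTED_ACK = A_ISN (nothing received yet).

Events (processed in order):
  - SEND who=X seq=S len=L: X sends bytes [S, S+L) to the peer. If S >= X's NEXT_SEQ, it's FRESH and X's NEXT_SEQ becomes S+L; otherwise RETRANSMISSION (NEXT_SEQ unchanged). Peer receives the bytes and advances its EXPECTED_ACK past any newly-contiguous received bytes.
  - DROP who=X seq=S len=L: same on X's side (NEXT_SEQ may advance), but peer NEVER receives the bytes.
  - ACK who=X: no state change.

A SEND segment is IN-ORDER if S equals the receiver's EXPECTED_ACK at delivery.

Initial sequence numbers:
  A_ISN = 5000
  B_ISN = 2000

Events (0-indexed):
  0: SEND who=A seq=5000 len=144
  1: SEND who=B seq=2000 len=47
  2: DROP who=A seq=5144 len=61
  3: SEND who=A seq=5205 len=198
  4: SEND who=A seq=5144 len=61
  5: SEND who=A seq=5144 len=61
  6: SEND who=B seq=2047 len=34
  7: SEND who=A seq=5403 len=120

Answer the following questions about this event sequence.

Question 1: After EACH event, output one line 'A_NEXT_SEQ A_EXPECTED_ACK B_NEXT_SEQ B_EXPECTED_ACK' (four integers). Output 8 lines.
5144 2000 2000 5144
5144 2047 2047 5144
5205 2047 2047 5144
5403 2047 2047 5144
5403 2047 2047 5403
5403 2047 2047 5403
5403 2081 2081 5403
5523 2081 2081 5523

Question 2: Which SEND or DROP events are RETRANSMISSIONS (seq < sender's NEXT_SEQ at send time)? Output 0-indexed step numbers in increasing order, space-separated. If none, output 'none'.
Step 0: SEND seq=5000 -> fresh
Step 1: SEND seq=2000 -> fresh
Step 2: DROP seq=5144 -> fresh
Step 3: SEND seq=5205 -> fresh
Step 4: SEND seq=5144 -> retransmit
Step 5: SEND seq=5144 -> retransmit
Step 6: SEND seq=2047 -> fresh
Step 7: SEND seq=5403 -> fresh

Answer: 4 5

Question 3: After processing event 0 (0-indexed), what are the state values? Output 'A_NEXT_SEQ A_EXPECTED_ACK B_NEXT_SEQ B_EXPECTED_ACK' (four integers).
After event 0: A_seq=5144 A_ack=2000 B_seq=2000 B_ack=5144

5144 2000 2000 5144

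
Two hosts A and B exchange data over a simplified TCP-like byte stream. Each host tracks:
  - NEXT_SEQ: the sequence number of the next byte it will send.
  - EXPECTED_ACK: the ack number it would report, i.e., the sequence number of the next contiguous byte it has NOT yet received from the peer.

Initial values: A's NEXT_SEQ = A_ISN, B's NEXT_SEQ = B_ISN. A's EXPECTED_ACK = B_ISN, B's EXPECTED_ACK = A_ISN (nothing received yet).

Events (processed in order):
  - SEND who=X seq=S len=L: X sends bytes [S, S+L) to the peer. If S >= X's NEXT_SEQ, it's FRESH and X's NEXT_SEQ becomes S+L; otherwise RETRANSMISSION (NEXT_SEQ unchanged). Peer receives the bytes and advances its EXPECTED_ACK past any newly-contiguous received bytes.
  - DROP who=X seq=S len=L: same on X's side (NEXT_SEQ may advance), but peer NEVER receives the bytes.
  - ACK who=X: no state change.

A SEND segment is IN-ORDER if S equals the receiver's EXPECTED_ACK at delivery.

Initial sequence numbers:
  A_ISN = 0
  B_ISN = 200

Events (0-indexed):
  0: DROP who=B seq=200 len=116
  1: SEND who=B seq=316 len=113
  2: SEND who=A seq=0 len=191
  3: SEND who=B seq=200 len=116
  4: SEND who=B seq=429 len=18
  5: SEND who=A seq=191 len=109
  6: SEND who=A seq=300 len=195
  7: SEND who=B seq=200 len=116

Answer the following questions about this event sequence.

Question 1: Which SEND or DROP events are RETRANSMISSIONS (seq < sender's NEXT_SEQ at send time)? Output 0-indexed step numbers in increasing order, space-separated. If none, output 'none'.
Answer: 3 7

Derivation:
Step 0: DROP seq=200 -> fresh
Step 1: SEND seq=316 -> fresh
Step 2: SEND seq=0 -> fresh
Step 3: SEND seq=200 -> retransmit
Step 4: SEND seq=429 -> fresh
Step 5: SEND seq=191 -> fresh
Step 6: SEND seq=300 -> fresh
Step 7: SEND seq=200 -> retransmit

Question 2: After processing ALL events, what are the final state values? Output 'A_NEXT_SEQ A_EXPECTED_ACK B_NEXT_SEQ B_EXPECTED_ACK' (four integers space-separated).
Answer: 495 447 447 495

Derivation:
After event 0: A_seq=0 A_ack=200 B_seq=316 B_ack=0
After event 1: A_seq=0 A_ack=200 B_seq=429 B_ack=0
After event 2: A_seq=191 A_ack=200 B_seq=429 B_ack=191
After event 3: A_seq=191 A_ack=429 B_seq=429 B_ack=191
After event 4: A_seq=191 A_ack=447 B_seq=447 B_ack=191
After event 5: A_seq=300 A_ack=447 B_seq=447 B_ack=300
After event 6: A_seq=495 A_ack=447 B_seq=447 B_ack=495
After event 7: A_seq=495 A_ack=447 B_seq=447 B_ack=495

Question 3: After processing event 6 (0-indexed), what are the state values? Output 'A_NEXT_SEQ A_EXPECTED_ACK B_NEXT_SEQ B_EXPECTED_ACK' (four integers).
After event 0: A_seq=0 A_ack=200 B_seq=316 B_ack=0
After event 1: A_seq=0 A_ack=200 B_seq=429 B_ack=0
After event 2: A_seq=191 A_ack=200 B_seq=429 B_ack=191
After event 3: A_seq=191 A_ack=429 B_seq=429 B_ack=191
After event 4: A_seq=191 A_ack=447 B_seq=447 B_ack=191
After event 5: A_seq=300 A_ack=447 B_seq=447 B_ack=300
After event 6: A_seq=495 A_ack=447 B_seq=447 B_ack=495

495 447 447 495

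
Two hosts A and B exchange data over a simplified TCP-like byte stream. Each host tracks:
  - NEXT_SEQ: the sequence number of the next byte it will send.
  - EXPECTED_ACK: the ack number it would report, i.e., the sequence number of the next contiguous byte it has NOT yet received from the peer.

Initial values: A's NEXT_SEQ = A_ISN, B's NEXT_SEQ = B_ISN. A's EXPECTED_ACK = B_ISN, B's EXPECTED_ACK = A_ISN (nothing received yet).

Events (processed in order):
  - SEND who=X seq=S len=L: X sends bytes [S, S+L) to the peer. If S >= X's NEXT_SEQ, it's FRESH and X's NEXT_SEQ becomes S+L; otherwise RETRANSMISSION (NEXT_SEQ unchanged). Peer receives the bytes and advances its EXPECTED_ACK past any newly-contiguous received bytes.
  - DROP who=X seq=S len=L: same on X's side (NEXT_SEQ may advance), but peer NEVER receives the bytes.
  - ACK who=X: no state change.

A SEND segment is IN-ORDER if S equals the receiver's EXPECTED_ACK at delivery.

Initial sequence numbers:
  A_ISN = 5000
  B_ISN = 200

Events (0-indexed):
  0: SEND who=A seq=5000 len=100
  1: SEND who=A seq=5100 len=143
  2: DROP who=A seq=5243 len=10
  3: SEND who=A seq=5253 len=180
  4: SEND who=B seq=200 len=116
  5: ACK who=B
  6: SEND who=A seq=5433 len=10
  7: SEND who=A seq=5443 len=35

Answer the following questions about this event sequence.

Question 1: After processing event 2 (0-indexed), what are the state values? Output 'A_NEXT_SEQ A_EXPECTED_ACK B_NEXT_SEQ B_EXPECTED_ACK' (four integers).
After event 0: A_seq=5100 A_ack=200 B_seq=200 B_ack=5100
After event 1: A_seq=5243 A_ack=200 B_seq=200 B_ack=5243
After event 2: A_seq=5253 A_ack=200 B_seq=200 B_ack=5243

5253 200 200 5243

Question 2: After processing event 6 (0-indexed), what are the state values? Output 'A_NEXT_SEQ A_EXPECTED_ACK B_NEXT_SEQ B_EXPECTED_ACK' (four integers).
After event 0: A_seq=5100 A_ack=200 B_seq=200 B_ack=5100
After event 1: A_seq=5243 A_ack=200 B_seq=200 B_ack=5243
After event 2: A_seq=5253 A_ack=200 B_seq=200 B_ack=5243
After event 3: A_seq=5433 A_ack=200 B_seq=200 B_ack=5243
After event 4: A_seq=5433 A_ack=316 B_seq=316 B_ack=5243
After event 5: A_seq=5433 A_ack=316 B_seq=316 B_ack=5243
After event 6: A_seq=5443 A_ack=316 B_seq=316 B_ack=5243

5443 316 316 5243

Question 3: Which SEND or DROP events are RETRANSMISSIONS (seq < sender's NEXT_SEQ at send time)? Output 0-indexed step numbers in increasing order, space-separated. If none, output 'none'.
Answer: none

Derivation:
Step 0: SEND seq=5000 -> fresh
Step 1: SEND seq=5100 -> fresh
Step 2: DROP seq=5243 -> fresh
Step 3: SEND seq=5253 -> fresh
Step 4: SEND seq=200 -> fresh
Step 6: SEND seq=5433 -> fresh
Step 7: SEND seq=5443 -> fresh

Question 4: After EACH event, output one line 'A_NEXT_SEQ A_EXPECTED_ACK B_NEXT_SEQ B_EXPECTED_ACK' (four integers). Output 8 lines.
5100 200 200 5100
5243 200 200 5243
5253 200 200 5243
5433 200 200 5243
5433 316 316 5243
5433 316 316 5243
5443 316 316 5243
5478 316 316 5243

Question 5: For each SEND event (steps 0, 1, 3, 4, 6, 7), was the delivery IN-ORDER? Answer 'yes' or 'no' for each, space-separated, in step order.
Answer: yes yes no yes no no

Derivation:
Step 0: SEND seq=5000 -> in-order
Step 1: SEND seq=5100 -> in-order
Step 3: SEND seq=5253 -> out-of-order
Step 4: SEND seq=200 -> in-order
Step 6: SEND seq=5433 -> out-of-order
Step 7: SEND seq=5443 -> out-of-order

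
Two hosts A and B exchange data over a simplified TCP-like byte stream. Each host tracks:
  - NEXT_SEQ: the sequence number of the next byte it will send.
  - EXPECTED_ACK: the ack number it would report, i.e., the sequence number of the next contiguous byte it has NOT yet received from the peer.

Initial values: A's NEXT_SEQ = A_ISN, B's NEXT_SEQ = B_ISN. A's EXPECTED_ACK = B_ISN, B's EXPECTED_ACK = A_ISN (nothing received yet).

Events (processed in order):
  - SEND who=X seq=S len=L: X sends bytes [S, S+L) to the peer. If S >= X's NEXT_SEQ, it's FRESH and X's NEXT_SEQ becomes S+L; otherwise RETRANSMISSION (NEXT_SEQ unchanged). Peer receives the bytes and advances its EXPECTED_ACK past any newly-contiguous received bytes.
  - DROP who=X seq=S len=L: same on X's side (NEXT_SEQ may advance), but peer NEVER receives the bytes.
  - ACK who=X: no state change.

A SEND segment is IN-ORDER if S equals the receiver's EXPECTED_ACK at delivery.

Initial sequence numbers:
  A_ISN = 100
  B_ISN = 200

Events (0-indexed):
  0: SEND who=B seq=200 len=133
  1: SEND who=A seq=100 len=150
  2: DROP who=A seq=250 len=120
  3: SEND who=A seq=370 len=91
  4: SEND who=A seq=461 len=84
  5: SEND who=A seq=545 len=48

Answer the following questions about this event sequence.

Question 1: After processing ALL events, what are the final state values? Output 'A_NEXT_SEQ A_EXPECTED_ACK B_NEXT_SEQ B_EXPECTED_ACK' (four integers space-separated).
After event 0: A_seq=100 A_ack=333 B_seq=333 B_ack=100
After event 1: A_seq=250 A_ack=333 B_seq=333 B_ack=250
After event 2: A_seq=370 A_ack=333 B_seq=333 B_ack=250
After event 3: A_seq=461 A_ack=333 B_seq=333 B_ack=250
After event 4: A_seq=545 A_ack=333 B_seq=333 B_ack=250
After event 5: A_seq=593 A_ack=333 B_seq=333 B_ack=250

Answer: 593 333 333 250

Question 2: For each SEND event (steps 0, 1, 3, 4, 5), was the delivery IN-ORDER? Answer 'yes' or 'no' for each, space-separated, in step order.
Step 0: SEND seq=200 -> in-order
Step 1: SEND seq=100 -> in-order
Step 3: SEND seq=370 -> out-of-order
Step 4: SEND seq=461 -> out-of-order
Step 5: SEND seq=545 -> out-of-order

Answer: yes yes no no no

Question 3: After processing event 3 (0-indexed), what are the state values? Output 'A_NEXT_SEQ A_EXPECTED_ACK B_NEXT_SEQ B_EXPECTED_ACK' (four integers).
After event 0: A_seq=100 A_ack=333 B_seq=333 B_ack=100
After event 1: A_seq=250 A_ack=333 B_seq=333 B_ack=250
After event 2: A_seq=370 A_ack=333 B_seq=333 B_ack=250
After event 3: A_seq=461 A_ack=333 B_seq=333 B_ack=250

461 333 333 250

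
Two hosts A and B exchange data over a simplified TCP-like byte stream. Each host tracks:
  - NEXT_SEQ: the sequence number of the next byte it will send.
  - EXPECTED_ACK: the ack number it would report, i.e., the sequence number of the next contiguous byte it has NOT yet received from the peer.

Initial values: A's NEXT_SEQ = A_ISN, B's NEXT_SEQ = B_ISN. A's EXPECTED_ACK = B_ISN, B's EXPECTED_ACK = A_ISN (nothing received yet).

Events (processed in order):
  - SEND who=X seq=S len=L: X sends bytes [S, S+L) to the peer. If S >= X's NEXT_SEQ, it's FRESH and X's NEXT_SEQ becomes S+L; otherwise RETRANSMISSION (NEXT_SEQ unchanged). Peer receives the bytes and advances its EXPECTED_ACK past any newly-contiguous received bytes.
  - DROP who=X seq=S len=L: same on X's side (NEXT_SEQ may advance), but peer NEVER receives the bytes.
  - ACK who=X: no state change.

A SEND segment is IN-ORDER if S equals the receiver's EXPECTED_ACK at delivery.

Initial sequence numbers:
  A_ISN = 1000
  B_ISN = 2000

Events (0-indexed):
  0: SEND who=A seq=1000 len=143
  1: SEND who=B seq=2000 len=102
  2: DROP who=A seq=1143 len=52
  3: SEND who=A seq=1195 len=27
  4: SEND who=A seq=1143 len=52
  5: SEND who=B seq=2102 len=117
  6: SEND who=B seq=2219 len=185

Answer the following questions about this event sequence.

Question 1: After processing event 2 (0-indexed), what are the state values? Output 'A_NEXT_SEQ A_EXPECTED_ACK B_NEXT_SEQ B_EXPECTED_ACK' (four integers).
After event 0: A_seq=1143 A_ack=2000 B_seq=2000 B_ack=1143
After event 1: A_seq=1143 A_ack=2102 B_seq=2102 B_ack=1143
After event 2: A_seq=1195 A_ack=2102 B_seq=2102 B_ack=1143

1195 2102 2102 1143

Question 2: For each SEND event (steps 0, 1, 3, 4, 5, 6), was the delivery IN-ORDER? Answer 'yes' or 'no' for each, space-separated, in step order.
Step 0: SEND seq=1000 -> in-order
Step 1: SEND seq=2000 -> in-order
Step 3: SEND seq=1195 -> out-of-order
Step 4: SEND seq=1143 -> in-order
Step 5: SEND seq=2102 -> in-order
Step 6: SEND seq=2219 -> in-order

Answer: yes yes no yes yes yes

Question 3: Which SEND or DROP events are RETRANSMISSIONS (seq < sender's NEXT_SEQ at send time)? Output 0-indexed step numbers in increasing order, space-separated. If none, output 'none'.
Step 0: SEND seq=1000 -> fresh
Step 1: SEND seq=2000 -> fresh
Step 2: DROP seq=1143 -> fresh
Step 3: SEND seq=1195 -> fresh
Step 4: SEND seq=1143 -> retransmit
Step 5: SEND seq=2102 -> fresh
Step 6: SEND seq=2219 -> fresh

Answer: 4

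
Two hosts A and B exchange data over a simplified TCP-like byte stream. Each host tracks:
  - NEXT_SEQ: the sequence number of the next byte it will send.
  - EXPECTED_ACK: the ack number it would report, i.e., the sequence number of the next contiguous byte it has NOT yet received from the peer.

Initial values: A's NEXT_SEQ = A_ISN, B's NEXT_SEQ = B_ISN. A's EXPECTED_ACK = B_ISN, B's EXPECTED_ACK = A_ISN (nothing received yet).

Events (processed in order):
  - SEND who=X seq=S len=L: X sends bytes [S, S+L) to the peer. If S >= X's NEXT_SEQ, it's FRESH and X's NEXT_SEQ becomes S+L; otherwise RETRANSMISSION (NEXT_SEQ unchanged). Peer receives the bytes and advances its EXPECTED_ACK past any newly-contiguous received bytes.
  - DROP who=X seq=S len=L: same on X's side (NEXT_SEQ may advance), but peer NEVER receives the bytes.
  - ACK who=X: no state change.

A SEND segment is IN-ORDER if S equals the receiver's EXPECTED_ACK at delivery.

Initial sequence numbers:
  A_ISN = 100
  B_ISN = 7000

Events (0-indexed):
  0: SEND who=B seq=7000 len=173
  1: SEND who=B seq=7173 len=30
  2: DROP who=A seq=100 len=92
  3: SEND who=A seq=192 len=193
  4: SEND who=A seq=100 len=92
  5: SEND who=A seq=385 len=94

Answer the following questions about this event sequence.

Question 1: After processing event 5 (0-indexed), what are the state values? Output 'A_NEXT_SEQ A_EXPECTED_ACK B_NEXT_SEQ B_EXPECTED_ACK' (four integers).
After event 0: A_seq=100 A_ack=7173 B_seq=7173 B_ack=100
After event 1: A_seq=100 A_ack=7203 B_seq=7203 B_ack=100
After event 2: A_seq=192 A_ack=7203 B_seq=7203 B_ack=100
After event 3: A_seq=385 A_ack=7203 B_seq=7203 B_ack=100
After event 4: A_seq=385 A_ack=7203 B_seq=7203 B_ack=385
After event 5: A_seq=479 A_ack=7203 B_seq=7203 B_ack=479

479 7203 7203 479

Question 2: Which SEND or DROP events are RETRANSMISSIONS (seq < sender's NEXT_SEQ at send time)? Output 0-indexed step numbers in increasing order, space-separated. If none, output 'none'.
Answer: 4

Derivation:
Step 0: SEND seq=7000 -> fresh
Step 1: SEND seq=7173 -> fresh
Step 2: DROP seq=100 -> fresh
Step 3: SEND seq=192 -> fresh
Step 4: SEND seq=100 -> retransmit
Step 5: SEND seq=385 -> fresh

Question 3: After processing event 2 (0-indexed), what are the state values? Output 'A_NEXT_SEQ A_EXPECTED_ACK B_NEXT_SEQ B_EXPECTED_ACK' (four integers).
After event 0: A_seq=100 A_ack=7173 B_seq=7173 B_ack=100
After event 1: A_seq=100 A_ack=7203 B_seq=7203 B_ack=100
After event 2: A_seq=192 A_ack=7203 B_seq=7203 B_ack=100

192 7203 7203 100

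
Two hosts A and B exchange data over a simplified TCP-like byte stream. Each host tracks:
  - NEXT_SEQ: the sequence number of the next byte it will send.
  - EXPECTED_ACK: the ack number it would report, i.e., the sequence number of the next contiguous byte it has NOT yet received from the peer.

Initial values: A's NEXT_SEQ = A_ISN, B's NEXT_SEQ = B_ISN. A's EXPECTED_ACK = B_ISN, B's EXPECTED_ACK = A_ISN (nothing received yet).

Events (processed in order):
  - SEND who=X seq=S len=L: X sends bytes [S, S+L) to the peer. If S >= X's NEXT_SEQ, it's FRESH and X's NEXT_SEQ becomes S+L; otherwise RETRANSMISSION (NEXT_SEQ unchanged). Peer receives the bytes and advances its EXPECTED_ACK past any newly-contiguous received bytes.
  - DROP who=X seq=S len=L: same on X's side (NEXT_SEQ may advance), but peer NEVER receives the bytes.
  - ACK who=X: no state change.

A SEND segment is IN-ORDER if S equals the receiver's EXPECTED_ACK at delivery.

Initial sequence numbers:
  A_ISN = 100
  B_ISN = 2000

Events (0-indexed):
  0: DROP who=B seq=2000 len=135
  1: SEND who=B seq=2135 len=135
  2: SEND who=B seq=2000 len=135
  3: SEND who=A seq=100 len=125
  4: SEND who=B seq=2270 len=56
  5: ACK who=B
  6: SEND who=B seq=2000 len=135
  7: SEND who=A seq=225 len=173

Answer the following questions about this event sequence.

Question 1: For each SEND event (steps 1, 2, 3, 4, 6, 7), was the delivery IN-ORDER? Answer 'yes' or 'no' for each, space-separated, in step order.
Answer: no yes yes yes no yes

Derivation:
Step 1: SEND seq=2135 -> out-of-order
Step 2: SEND seq=2000 -> in-order
Step 3: SEND seq=100 -> in-order
Step 4: SEND seq=2270 -> in-order
Step 6: SEND seq=2000 -> out-of-order
Step 7: SEND seq=225 -> in-order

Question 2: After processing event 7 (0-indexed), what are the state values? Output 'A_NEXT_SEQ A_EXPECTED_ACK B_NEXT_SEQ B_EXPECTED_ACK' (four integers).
After event 0: A_seq=100 A_ack=2000 B_seq=2135 B_ack=100
After event 1: A_seq=100 A_ack=2000 B_seq=2270 B_ack=100
After event 2: A_seq=100 A_ack=2270 B_seq=2270 B_ack=100
After event 3: A_seq=225 A_ack=2270 B_seq=2270 B_ack=225
After event 4: A_seq=225 A_ack=2326 B_seq=2326 B_ack=225
After event 5: A_seq=225 A_ack=2326 B_seq=2326 B_ack=225
After event 6: A_seq=225 A_ack=2326 B_seq=2326 B_ack=225
After event 7: A_seq=398 A_ack=2326 B_seq=2326 B_ack=398

398 2326 2326 398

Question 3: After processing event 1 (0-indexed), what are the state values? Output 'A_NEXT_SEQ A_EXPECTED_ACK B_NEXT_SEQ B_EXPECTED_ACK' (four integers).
After event 0: A_seq=100 A_ack=2000 B_seq=2135 B_ack=100
After event 1: A_seq=100 A_ack=2000 B_seq=2270 B_ack=100

100 2000 2270 100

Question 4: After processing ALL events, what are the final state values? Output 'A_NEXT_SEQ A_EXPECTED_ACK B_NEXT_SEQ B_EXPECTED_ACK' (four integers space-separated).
Answer: 398 2326 2326 398

Derivation:
After event 0: A_seq=100 A_ack=2000 B_seq=2135 B_ack=100
After event 1: A_seq=100 A_ack=2000 B_seq=2270 B_ack=100
After event 2: A_seq=100 A_ack=2270 B_seq=2270 B_ack=100
After event 3: A_seq=225 A_ack=2270 B_seq=2270 B_ack=225
After event 4: A_seq=225 A_ack=2326 B_seq=2326 B_ack=225
After event 5: A_seq=225 A_ack=2326 B_seq=2326 B_ack=225
After event 6: A_seq=225 A_ack=2326 B_seq=2326 B_ack=225
After event 7: A_seq=398 A_ack=2326 B_seq=2326 B_ack=398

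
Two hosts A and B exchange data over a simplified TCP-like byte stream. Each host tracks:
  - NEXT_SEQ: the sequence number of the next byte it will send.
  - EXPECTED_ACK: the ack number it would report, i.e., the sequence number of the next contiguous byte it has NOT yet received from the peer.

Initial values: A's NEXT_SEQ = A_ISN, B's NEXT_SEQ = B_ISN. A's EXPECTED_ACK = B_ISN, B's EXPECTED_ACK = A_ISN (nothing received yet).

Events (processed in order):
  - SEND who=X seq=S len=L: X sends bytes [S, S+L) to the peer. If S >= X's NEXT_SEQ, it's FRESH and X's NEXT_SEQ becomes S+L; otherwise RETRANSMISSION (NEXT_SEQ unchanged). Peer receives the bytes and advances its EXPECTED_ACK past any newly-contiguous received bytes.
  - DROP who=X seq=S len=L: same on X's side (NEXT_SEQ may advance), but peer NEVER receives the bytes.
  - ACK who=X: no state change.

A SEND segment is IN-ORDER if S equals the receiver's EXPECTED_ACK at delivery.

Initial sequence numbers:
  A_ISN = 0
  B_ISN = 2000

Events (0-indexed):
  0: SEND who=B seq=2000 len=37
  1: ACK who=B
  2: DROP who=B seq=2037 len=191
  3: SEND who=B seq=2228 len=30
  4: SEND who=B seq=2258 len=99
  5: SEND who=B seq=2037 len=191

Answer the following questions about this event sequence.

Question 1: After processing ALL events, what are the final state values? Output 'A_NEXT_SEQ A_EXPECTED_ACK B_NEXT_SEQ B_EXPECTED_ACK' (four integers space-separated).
Answer: 0 2357 2357 0

Derivation:
After event 0: A_seq=0 A_ack=2037 B_seq=2037 B_ack=0
After event 1: A_seq=0 A_ack=2037 B_seq=2037 B_ack=0
After event 2: A_seq=0 A_ack=2037 B_seq=2228 B_ack=0
After event 3: A_seq=0 A_ack=2037 B_seq=2258 B_ack=0
After event 4: A_seq=0 A_ack=2037 B_seq=2357 B_ack=0
After event 5: A_seq=0 A_ack=2357 B_seq=2357 B_ack=0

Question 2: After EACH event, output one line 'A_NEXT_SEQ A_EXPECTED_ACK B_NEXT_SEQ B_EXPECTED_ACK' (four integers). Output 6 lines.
0 2037 2037 0
0 2037 2037 0
0 2037 2228 0
0 2037 2258 0
0 2037 2357 0
0 2357 2357 0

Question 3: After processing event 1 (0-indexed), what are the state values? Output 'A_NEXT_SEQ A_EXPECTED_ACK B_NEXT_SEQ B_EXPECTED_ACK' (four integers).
After event 0: A_seq=0 A_ack=2037 B_seq=2037 B_ack=0
After event 1: A_seq=0 A_ack=2037 B_seq=2037 B_ack=0

0 2037 2037 0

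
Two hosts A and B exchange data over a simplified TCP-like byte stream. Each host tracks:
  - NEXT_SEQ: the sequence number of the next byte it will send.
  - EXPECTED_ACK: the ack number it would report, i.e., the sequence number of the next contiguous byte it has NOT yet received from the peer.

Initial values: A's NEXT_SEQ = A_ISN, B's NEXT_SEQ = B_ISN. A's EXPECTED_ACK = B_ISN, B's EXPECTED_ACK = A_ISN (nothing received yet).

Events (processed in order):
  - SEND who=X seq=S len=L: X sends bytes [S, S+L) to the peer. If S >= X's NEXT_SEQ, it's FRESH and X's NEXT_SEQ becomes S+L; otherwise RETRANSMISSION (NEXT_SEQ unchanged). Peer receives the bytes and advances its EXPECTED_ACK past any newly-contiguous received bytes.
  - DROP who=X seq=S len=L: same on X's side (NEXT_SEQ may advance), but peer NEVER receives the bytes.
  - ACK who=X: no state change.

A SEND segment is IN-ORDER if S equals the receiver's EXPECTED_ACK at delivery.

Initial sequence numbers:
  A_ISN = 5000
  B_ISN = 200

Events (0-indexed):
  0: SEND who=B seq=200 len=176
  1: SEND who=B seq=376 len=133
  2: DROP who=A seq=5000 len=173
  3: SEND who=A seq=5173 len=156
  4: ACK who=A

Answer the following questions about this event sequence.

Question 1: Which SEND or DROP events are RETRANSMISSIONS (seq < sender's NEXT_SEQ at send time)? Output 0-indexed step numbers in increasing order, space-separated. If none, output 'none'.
Step 0: SEND seq=200 -> fresh
Step 1: SEND seq=376 -> fresh
Step 2: DROP seq=5000 -> fresh
Step 3: SEND seq=5173 -> fresh

Answer: none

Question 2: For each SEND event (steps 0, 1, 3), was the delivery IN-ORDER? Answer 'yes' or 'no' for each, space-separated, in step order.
Answer: yes yes no

Derivation:
Step 0: SEND seq=200 -> in-order
Step 1: SEND seq=376 -> in-order
Step 3: SEND seq=5173 -> out-of-order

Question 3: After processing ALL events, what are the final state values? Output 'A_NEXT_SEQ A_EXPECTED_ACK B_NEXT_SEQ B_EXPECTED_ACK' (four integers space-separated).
Answer: 5329 509 509 5000

Derivation:
After event 0: A_seq=5000 A_ack=376 B_seq=376 B_ack=5000
After event 1: A_seq=5000 A_ack=509 B_seq=509 B_ack=5000
After event 2: A_seq=5173 A_ack=509 B_seq=509 B_ack=5000
After event 3: A_seq=5329 A_ack=509 B_seq=509 B_ack=5000
After event 4: A_seq=5329 A_ack=509 B_seq=509 B_ack=5000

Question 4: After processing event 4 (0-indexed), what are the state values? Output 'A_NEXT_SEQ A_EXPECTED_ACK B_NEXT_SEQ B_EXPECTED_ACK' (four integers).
After event 0: A_seq=5000 A_ack=376 B_seq=376 B_ack=5000
After event 1: A_seq=5000 A_ack=509 B_seq=509 B_ack=5000
After event 2: A_seq=5173 A_ack=509 B_seq=509 B_ack=5000
After event 3: A_seq=5329 A_ack=509 B_seq=509 B_ack=5000
After event 4: A_seq=5329 A_ack=509 B_seq=509 B_ack=5000

5329 509 509 5000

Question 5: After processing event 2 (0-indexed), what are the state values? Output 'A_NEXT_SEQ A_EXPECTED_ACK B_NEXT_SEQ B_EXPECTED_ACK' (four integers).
After event 0: A_seq=5000 A_ack=376 B_seq=376 B_ack=5000
After event 1: A_seq=5000 A_ack=509 B_seq=509 B_ack=5000
After event 2: A_seq=5173 A_ack=509 B_seq=509 B_ack=5000

5173 509 509 5000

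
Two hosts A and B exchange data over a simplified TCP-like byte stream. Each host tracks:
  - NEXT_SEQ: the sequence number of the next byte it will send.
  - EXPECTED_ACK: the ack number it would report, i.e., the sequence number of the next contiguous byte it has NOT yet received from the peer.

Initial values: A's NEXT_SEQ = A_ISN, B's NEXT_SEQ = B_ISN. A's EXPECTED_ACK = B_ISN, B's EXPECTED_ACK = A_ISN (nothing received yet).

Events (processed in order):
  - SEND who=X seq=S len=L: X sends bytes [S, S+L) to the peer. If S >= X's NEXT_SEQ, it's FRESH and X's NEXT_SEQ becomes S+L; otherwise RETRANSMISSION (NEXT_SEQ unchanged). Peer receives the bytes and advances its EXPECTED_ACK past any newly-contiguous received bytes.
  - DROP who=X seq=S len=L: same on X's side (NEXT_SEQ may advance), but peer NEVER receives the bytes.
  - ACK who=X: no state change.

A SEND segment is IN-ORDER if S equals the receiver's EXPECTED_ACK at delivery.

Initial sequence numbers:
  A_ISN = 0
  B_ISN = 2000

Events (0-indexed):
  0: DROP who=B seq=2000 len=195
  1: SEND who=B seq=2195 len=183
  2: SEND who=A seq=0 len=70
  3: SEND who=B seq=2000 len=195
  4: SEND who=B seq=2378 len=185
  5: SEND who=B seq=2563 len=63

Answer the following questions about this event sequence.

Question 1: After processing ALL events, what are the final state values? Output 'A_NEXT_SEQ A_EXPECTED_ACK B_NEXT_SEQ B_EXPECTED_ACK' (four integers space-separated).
Answer: 70 2626 2626 70

Derivation:
After event 0: A_seq=0 A_ack=2000 B_seq=2195 B_ack=0
After event 1: A_seq=0 A_ack=2000 B_seq=2378 B_ack=0
After event 2: A_seq=70 A_ack=2000 B_seq=2378 B_ack=70
After event 3: A_seq=70 A_ack=2378 B_seq=2378 B_ack=70
After event 4: A_seq=70 A_ack=2563 B_seq=2563 B_ack=70
After event 5: A_seq=70 A_ack=2626 B_seq=2626 B_ack=70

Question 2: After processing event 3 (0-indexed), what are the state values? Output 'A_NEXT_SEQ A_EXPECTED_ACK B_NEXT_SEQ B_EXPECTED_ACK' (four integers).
After event 0: A_seq=0 A_ack=2000 B_seq=2195 B_ack=0
After event 1: A_seq=0 A_ack=2000 B_seq=2378 B_ack=0
After event 2: A_seq=70 A_ack=2000 B_seq=2378 B_ack=70
After event 3: A_seq=70 A_ack=2378 B_seq=2378 B_ack=70

70 2378 2378 70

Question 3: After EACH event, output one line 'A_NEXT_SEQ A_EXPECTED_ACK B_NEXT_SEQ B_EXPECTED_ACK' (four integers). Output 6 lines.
0 2000 2195 0
0 2000 2378 0
70 2000 2378 70
70 2378 2378 70
70 2563 2563 70
70 2626 2626 70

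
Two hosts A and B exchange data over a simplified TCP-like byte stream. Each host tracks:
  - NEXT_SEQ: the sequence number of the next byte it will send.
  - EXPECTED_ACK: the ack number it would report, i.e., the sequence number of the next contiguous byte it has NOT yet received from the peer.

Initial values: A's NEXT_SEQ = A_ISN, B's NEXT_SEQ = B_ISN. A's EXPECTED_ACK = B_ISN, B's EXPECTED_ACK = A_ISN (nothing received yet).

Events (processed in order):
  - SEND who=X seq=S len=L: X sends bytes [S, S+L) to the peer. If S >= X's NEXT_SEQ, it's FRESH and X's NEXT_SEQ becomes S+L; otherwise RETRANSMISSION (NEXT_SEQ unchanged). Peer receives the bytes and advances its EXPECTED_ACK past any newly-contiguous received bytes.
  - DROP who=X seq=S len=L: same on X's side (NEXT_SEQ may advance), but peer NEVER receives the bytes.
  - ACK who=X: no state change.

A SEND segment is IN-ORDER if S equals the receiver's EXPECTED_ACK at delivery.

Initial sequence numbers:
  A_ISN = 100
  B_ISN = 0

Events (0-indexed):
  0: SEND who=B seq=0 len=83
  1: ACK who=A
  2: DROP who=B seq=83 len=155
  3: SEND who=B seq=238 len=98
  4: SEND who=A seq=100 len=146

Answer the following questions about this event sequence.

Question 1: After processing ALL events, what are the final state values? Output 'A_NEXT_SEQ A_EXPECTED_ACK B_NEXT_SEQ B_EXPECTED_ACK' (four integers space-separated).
Answer: 246 83 336 246

Derivation:
After event 0: A_seq=100 A_ack=83 B_seq=83 B_ack=100
After event 1: A_seq=100 A_ack=83 B_seq=83 B_ack=100
After event 2: A_seq=100 A_ack=83 B_seq=238 B_ack=100
After event 3: A_seq=100 A_ack=83 B_seq=336 B_ack=100
After event 4: A_seq=246 A_ack=83 B_seq=336 B_ack=246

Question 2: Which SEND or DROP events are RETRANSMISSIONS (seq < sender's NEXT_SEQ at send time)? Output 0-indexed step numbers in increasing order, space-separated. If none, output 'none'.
Step 0: SEND seq=0 -> fresh
Step 2: DROP seq=83 -> fresh
Step 3: SEND seq=238 -> fresh
Step 4: SEND seq=100 -> fresh

Answer: none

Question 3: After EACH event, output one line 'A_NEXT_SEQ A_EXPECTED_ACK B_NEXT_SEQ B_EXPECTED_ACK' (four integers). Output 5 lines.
100 83 83 100
100 83 83 100
100 83 238 100
100 83 336 100
246 83 336 246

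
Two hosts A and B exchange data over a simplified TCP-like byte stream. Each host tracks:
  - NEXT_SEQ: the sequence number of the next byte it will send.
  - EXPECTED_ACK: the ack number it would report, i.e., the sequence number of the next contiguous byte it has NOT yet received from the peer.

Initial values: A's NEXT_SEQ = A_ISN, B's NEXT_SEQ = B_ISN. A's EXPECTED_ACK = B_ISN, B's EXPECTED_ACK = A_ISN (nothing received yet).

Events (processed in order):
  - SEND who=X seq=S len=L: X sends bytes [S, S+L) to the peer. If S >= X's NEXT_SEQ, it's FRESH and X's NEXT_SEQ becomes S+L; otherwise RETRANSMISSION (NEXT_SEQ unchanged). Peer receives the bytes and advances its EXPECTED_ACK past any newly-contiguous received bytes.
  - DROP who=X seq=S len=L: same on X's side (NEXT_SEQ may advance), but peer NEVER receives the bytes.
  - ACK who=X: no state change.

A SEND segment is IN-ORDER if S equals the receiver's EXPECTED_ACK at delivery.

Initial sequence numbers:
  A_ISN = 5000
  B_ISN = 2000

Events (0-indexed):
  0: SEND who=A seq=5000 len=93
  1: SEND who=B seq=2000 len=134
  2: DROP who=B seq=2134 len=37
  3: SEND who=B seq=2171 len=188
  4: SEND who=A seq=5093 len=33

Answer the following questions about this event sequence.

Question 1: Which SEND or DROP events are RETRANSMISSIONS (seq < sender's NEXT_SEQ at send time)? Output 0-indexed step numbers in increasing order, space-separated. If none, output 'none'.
Answer: none

Derivation:
Step 0: SEND seq=5000 -> fresh
Step 1: SEND seq=2000 -> fresh
Step 2: DROP seq=2134 -> fresh
Step 3: SEND seq=2171 -> fresh
Step 4: SEND seq=5093 -> fresh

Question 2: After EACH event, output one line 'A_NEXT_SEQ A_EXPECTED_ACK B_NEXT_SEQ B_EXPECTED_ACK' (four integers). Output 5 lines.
5093 2000 2000 5093
5093 2134 2134 5093
5093 2134 2171 5093
5093 2134 2359 5093
5126 2134 2359 5126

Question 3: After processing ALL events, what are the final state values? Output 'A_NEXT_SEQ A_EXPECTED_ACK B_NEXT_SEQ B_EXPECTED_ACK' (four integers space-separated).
After event 0: A_seq=5093 A_ack=2000 B_seq=2000 B_ack=5093
After event 1: A_seq=5093 A_ack=2134 B_seq=2134 B_ack=5093
After event 2: A_seq=5093 A_ack=2134 B_seq=2171 B_ack=5093
After event 3: A_seq=5093 A_ack=2134 B_seq=2359 B_ack=5093
After event 4: A_seq=5126 A_ack=2134 B_seq=2359 B_ack=5126

Answer: 5126 2134 2359 5126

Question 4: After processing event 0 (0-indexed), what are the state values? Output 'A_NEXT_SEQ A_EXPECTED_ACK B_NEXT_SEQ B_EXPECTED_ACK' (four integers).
After event 0: A_seq=5093 A_ack=2000 B_seq=2000 B_ack=5093

5093 2000 2000 5093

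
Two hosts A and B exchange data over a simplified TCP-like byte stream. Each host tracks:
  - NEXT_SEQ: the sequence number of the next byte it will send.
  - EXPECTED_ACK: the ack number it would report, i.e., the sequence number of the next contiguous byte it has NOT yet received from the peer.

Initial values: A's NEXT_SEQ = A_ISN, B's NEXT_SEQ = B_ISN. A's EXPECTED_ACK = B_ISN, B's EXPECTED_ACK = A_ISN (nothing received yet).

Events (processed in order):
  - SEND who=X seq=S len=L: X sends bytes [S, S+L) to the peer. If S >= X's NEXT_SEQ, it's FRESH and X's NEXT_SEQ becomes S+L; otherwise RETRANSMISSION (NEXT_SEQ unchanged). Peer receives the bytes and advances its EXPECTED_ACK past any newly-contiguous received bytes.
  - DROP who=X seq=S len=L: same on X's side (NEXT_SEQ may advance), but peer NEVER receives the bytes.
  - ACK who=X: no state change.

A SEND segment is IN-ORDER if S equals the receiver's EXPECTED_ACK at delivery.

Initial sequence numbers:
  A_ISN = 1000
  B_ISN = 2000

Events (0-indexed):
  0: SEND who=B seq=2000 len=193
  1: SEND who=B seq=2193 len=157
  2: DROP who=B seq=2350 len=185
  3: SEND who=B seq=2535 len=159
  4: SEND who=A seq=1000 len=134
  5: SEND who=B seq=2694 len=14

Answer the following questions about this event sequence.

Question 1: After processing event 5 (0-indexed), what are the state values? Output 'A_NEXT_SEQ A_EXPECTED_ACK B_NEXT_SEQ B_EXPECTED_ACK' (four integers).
After event 0: A_seq=1000 A_ack=2193 B_seq=2193 B_ack=1000
After event 1: A_seq=1000 A_ack=2350 B_seq=2350 B_ack=1000
After event 2: A_seq=1000 A_ack=2350 B_seq=2535 B_ack=1000
After event 3: A_seq=1000 A_ack=2350 B_seq=2694 B_ack=1000
After event 4: A_seq=1134 A_ack=2350 B_seq=2694 B_ack=1134
After event 5: A_seq=1134 A_ack=2350 B_seq=2708 B_ack=1134

1134 2350 2708 1134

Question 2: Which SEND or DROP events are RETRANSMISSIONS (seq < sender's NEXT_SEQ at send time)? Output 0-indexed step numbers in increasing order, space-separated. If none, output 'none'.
Step 0: SEND seq=2000 -> fresh
Step 1: SEND seq=2193 -> fresh
Step 2: DROP seq=2350 -> fresh
Step 3: SEND seq=2535 -> fresh
Step 4: SEND seq=1000 -> fresh
Step 5: SEND seq=2694 -> fresh

Answer: none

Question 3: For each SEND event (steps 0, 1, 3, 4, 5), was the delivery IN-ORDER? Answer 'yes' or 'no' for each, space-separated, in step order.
Step 0: SEND seq=2000 -> in-order
Step 1: SEND seq=2193 -> in-order
Step 3: SEND seq=2535 -> out-of-order
Step 4: SEND seq=1000 -> in-order
Step 5: SEND seq=2694 -> out-of-order

Answer: yes yes no yes no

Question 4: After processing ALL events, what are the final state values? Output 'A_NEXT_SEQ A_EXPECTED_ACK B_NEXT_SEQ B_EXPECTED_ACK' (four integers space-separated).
Answer: 1134 2350 2708 1134

Derivation:
After event 0: A_seq=1000 A_ack=2193 B_seq=2193 B_ack=1000
After event 1: A_seq=1000 A_ack=2350 B_seq=2350 B_ack=1000
After event 2: A_seq=1000 A_ack=2350 B_seq=2535 B_ack=1000
After event 3: A_seq=1000 A_ack=2350 B_seq=2694 B_ack=1000
After event 4: A_seq=1134 A_ack=2350 B_seq=2694 B_ack=1134
After event 5: A_seq=1134 A_ack=2350 B_seq=2708 B_ack=1134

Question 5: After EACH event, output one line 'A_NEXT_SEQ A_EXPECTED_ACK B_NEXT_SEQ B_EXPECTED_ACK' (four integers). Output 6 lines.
1000 2193 2193 1000
1000 2350 2350 1000
1000 2350 2535 1000
1000 2350 2694 1000
1134 2350 2694 1134
1134 2350 2708 1134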